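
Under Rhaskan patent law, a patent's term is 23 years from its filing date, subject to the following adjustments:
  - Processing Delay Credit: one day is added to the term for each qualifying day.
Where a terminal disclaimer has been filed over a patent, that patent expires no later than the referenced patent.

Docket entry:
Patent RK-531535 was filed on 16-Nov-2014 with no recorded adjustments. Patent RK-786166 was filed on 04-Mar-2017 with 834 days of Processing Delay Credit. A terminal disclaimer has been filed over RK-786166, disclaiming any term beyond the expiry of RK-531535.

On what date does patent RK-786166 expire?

2037-11-16

Natural term of RK-786166:
  Base: filing + 23 years → 4 March 2040.
  Processing Delay Credit: +834 days → 16 June 2042.
Expiry of referenced patent RK-531535:
  Base: filing + 23 years → 16 November 2037.
Terminal disclaimer: RK-786166 expires on the earlier of 16 June 2042 and 16 November 2037.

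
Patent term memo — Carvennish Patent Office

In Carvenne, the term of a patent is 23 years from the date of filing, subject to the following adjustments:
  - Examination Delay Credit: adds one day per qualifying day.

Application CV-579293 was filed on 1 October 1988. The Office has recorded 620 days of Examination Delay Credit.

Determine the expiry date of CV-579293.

Base term: filing date + 23 years → 1 October 2011.
Examination Delay Credit: +620 days → 12 June 2013.

2013-06-12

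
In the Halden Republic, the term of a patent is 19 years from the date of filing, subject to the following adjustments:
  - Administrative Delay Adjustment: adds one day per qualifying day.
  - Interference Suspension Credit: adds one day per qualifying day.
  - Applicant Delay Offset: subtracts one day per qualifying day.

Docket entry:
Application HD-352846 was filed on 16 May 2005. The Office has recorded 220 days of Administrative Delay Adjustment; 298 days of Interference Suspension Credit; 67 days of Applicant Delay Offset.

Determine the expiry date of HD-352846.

2025-08-10

Base term: filing date + 19 years → 16 May 2024.
Administrative Delay Adjustment: +220 days → 22 December 2024.
Interference Suspension Credit: +298 days → 16 October 2025.
Applicant Delay Offset: −67 days → 10 August 2025.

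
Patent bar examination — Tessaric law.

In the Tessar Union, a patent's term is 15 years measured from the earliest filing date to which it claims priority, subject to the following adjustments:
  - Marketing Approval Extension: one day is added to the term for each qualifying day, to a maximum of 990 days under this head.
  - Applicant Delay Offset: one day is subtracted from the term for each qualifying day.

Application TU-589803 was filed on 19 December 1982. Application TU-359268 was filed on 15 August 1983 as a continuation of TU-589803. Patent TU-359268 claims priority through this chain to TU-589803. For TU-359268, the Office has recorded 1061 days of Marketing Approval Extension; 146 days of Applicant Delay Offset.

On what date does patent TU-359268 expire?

Earliest priority filing: 19 December 1982.
Base term: 19 December 1982 + 15 years → 19 December 1997.
Marketing Approval Extension: 1061 days claimed exceeds the 990-day cap, so +990 days → 4 September 2000.
Applicant Delay Offset: −146 days → 11 April 2000.

2000-04-11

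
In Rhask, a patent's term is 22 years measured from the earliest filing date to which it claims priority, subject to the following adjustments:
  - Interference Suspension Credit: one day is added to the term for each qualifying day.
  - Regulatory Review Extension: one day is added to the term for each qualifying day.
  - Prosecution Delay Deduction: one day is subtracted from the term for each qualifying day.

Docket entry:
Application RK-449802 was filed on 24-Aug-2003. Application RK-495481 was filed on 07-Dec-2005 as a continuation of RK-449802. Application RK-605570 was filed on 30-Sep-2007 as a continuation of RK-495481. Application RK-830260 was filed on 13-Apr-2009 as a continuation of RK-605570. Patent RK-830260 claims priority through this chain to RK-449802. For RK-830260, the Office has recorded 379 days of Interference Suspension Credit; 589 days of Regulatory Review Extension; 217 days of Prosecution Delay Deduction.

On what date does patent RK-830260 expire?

Earliest priority filing: 24 August 2003.
Base term: 24 August 2003 + 22 years → 24 August 2025.
Interference Suspension Credit: +379 days → 7 September 2026.
Regulatory Review Extension: +589 days → 18 April 2028.
Prosecution Delay Deduction: −217 days → 14 September 2027.

September 14, 2027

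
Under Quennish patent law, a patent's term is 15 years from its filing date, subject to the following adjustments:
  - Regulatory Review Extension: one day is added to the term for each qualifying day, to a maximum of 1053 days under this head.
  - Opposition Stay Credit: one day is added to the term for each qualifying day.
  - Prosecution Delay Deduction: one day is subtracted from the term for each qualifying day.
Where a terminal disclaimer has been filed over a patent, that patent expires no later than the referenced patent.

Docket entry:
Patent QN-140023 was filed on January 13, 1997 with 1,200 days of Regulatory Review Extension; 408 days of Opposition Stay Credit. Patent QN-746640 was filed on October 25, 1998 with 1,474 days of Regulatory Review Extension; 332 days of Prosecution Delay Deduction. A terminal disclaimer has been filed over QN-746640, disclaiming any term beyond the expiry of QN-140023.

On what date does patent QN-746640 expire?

Natural term of QN-746640:
  Base: filing + 15 years → 25 October 2013.
  Regulatory Review Extension: 1474 days claimed exceeds the 1053-day cap, so +1053 days → 12 September 2016.
  Prosecution Delay Deduction: −332 days → 16 October 2015.
Expiry of referenced patent QN-140023:
  Base: filing + 15 years → 13 January 2012.
  Regulatory Review Extension: 1200 days claimed exceeds the 1053-day cap, so +1053 days → 1 December 2014.
  Opposition Stay Credit: +408 days → 13 January 2016.
Terminal disclaimer: QN-746640 expires on the earlier of 16 October 2015 and 13 January 2016.

October 16, 2015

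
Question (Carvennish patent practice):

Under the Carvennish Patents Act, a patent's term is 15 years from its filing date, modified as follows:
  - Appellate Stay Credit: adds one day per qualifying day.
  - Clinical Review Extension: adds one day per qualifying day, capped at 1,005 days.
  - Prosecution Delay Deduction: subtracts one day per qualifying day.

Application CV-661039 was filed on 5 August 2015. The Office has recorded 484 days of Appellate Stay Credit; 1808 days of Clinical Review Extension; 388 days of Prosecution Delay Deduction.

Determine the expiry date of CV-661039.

2033-08-10

Base term: filing date + 15 years → 5 August 2030.
Appellate Stay Credit: +484 days → 2 December 2031.
Clinical Review Extension: 1808 days claimed exceeds the 1005-day cap, so +1005 days → 2 September 2034.
Prosecution Delay Deduction: −388 days → 10 August 2033.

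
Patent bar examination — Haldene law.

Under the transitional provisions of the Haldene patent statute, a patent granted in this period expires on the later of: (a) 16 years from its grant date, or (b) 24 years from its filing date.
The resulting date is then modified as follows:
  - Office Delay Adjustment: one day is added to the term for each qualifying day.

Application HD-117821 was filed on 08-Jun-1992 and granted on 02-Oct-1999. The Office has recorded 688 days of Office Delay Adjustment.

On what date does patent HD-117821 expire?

April 27, 2018

(a) grant + 16 years → 2 October 2015.
(b) filing + 24 years → 8 June 2016.
Later of the two: 8 June 2016.
Office Delay Adjustment: +688 days → 27 April 2018.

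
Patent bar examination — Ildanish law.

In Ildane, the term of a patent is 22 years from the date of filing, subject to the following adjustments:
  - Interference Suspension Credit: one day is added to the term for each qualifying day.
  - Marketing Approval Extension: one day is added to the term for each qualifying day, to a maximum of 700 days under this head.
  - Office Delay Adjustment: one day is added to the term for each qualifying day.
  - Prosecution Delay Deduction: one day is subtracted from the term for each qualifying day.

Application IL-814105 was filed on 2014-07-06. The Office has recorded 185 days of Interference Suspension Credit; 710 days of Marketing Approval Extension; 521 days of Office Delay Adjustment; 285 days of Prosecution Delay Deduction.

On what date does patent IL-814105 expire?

Base term: filing date + 22 years → 6 July 2036.
Interference Suspension Credit: +185 days → 7 January 2037.
Marketing Approval Extension: 710 days claimed exceeds the 700-day cap, so +700 days → 8 December 2038.
Office Delay Adjustment: +521 days → 12 May 2040.
Prosecution Delay Deduction: −285 days → 1 August 2039.

August 1, 2039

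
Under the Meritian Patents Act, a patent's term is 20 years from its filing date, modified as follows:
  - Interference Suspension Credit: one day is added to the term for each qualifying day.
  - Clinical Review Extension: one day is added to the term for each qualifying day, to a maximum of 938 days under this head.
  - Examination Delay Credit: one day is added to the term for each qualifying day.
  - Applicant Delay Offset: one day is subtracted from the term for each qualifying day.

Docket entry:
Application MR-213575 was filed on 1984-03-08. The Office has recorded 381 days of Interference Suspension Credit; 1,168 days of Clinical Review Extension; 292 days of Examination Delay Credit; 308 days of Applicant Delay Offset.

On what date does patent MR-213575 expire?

2007-10-02

Base term: filing date + 20 years → 8 March 2004.
Interference Suspension Credit: +381 days → 24 March 2005.
Clinical Review Extension: 1168 days claimed exceeds the 938-day cap, so +938 days → 18 October 2007.
Examination Delay Credit: +292 days → 5 August 2008.
Applicant Delay Offset: −308 days → 2 October 2007.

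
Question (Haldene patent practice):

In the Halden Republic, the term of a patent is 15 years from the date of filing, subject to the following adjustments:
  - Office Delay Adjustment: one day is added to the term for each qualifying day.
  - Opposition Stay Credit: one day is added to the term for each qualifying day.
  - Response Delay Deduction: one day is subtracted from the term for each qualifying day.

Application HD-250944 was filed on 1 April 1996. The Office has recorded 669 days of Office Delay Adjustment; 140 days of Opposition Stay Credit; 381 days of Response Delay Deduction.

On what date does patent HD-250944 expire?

Base term: filing date + 15 years → 1 April 2011.
Office Delay Adjustment: +669 days → 29 January 2013.
Opposition Stay Credit: +140 days → 18 June 2013.
Response Delay Deduction: −381 days → 2 June 2012.

June 2, 2012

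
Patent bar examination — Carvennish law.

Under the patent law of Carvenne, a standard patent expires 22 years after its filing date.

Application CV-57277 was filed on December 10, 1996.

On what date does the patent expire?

Filing date + 22 years → 10 December 2018.

2018-12-10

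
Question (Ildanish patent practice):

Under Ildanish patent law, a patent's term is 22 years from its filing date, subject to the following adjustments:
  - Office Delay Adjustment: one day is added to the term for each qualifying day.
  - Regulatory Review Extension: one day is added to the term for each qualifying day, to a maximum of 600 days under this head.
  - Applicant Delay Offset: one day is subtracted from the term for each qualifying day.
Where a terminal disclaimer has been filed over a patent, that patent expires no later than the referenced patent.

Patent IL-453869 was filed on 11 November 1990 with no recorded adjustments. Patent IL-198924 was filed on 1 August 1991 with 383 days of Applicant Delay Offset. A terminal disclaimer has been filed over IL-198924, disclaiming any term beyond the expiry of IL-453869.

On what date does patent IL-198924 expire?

Natural term of IL-198924:
  Base: filing + 22 years → 1 August 2013.
  Applicant Delay Offset: −383 days → 14 July 2012.
Expiry of referenced patent IL-453869:
  Base: filing + 22 years → 11 November 2012.
Terminal disclaimer: IL-198924 expires on the earlier of 14 July 2012 and 11 November 2012.

2012-07-14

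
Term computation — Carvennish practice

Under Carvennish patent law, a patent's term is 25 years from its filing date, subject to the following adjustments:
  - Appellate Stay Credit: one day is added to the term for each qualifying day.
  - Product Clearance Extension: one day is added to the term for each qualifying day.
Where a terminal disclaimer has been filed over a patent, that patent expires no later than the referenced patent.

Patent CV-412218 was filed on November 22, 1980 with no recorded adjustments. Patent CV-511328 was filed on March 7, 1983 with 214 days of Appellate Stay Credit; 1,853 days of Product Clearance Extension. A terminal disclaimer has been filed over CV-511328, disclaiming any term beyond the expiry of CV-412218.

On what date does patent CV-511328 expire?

Natural term of CV-511328:
  Base: filing + 25 years → 7 March 2008.
  Appellate Stay Credit: +214 days → 7 October 2008.
  Product Clearance Extension: +1853 days → 3 November 2013.
Expiry of referenced patent CV-412218:
  Base: filing + 25 years → 22 November 2005.
Terminal disclaimer: CV-511328 expires on the earlier of 3 November 2013 and 22 November 2005.

November 22, 2005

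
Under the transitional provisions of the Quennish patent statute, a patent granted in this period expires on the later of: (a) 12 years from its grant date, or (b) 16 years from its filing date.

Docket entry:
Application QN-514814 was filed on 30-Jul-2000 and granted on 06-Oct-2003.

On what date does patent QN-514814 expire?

2016-07-30

(a) grant + 12 years → 6 October 2015.
(b) filing + 16 years → 30 July 2016.
Later of the two: 30 July 2016.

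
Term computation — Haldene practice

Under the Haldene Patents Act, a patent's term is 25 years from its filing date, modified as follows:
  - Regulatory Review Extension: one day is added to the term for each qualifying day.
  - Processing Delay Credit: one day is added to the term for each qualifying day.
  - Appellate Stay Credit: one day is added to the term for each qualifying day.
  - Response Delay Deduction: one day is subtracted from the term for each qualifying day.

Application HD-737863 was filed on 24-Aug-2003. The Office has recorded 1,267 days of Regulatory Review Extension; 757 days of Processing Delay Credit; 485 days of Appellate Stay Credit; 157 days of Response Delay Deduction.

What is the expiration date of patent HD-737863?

Base term: filing date + 25 years → 24 August 2028.
Regulatory Review Extension: +1267 days → 12 February 2032.
Processing Delay Credit: +757 days → 10 March 2034.
Appellate Stay Credit: +485 days → 8 July 2035.
Response Delay Deduction: −157 days → 1 February 2035.

February 1, 2035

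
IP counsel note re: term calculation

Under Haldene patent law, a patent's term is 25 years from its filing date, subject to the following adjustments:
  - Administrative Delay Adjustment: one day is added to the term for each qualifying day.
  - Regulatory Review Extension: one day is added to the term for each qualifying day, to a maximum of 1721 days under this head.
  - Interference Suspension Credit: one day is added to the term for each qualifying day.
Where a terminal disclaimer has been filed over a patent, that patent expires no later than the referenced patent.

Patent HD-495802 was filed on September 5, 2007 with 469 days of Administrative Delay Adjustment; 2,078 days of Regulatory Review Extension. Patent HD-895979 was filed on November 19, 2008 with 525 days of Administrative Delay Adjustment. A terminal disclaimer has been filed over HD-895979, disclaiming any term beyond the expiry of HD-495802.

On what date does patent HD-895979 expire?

Natural term of HD-895979:
  Base: filing + 25 years → 19 November 2033.
  Administrative Delay Adjustment: +525 days → 28 April 2035.
Expiry of referenced patent HD-495802:
  Base: filing + 25 years → 5 September 2032.
  Administrative Delay Adjustment: +469 days → 18 December 2033.
  Regulatory Review Extension: 2078 days claimed exceeds the 1721-day cap, so +1721 days → 4 September 2038.
Terminal disclaimer: HD-895979 expires on the earlier of 28 April 2035 and 4 September 2038.

2035-04-28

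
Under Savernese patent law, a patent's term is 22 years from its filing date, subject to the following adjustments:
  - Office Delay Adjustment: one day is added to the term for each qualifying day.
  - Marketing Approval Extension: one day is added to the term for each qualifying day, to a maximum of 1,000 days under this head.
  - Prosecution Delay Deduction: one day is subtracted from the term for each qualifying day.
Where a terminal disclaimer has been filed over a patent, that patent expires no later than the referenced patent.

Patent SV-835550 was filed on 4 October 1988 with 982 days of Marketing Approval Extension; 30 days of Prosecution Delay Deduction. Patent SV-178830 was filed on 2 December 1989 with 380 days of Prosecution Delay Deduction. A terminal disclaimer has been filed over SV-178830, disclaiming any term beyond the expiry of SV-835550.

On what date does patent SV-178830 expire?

2010-11-17

Natural term of SV-178830:
  Base: filing + 22 years → 2 December 2011.
  Prosecution Delay Deduction: −380 days → 17 November 2010.
Expiry of referenced patent SV-835550:
  Base: filing + 22 years → 4 October 2010.
  Marketing Approval Extension: 982 days (within the 1000-day cap) → +982 days → 12 June 2013.
  Prosecution Delay Deduction: −30 days → 13 May 2013.
Terminal disclaimer: SV-178830 expires on the earlier of 17 November 2010 and 13 May 2013.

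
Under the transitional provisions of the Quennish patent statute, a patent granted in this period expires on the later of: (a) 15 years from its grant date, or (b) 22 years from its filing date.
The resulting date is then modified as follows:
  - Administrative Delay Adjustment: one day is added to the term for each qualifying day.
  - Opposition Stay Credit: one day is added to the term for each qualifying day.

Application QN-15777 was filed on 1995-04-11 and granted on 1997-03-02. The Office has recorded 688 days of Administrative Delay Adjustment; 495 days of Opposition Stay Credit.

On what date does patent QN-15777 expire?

2020-07-07

(a) grant + 15 years → 2 March 2012.
(b) filing + 22 years → 11 April 2017.
Later of the two: 11 April 2017.
Administrative Delay Adjustment: +688 days → 28 February 2019.
Opposition Stay Credit: +495 days → 7 July 2020.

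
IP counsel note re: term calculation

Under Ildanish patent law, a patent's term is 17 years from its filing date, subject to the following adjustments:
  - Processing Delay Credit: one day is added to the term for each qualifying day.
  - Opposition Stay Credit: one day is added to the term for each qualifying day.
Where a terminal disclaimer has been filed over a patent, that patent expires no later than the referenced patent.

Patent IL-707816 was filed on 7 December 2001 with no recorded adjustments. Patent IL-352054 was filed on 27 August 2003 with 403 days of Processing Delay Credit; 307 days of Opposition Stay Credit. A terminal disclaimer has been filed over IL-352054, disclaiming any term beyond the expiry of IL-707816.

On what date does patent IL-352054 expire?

December 7, 2018

Natural term of IL-352054:
  Base: filing + 17 years → 27 August 2020.
  Processing Delay Credit: +403 days → 4 October 2021.
  Opposition Stay Credit: +307 days → 7 August 2022.
Expiry of referenced patent IL-707816:
  Base: filing + 17 years → 7 December 2018.
Terminal disclaimer: IL-352054 expires on the earlier of 7 August 2022 and 7 December 2018.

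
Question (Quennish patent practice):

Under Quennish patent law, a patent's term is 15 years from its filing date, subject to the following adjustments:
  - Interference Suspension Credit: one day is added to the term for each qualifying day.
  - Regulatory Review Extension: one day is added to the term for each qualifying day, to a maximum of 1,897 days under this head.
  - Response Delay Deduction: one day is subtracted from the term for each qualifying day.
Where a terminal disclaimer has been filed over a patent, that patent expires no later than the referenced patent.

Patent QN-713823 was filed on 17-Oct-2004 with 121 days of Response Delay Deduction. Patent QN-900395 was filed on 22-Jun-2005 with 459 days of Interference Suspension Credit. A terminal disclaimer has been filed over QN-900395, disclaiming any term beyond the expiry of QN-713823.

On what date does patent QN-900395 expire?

Natural term of QN-900395:
  Base: filing + 15 years → 22 June 2020.
  Interference Suspension Credit: +459 days → 24 September 2021.
Expiry of referenced patent QN-713823:
  Base: filing + 15 years → 17 October 2019.
  Response Delay Deduction: −121 days → 18 June 2019.
Terminal disclaimer: QN-900395 expires on the earlier of 24 September 2021 and 18 June 2019.

June 18, 2019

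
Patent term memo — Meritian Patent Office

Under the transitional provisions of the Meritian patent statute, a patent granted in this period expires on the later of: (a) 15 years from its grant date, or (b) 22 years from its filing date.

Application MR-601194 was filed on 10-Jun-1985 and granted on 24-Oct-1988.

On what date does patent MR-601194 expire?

(a) grant + 15 years → 24 October 2003.
(b) filing + 22 years → 10 June 2007.
Later of the two: 10 June 2007.

June 10, 2007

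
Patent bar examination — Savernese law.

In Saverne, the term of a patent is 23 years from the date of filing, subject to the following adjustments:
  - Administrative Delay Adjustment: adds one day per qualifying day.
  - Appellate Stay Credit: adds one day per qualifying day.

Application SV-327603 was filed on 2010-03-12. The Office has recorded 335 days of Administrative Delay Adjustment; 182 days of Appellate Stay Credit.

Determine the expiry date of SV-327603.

Base term: filing date + 23 years → 12 March 2033.
Administrative Delay Adjustment: +335 days → 10 February 2034.
Appellate Stay Credit: +182 days → 11 August 2034.

August 11, 2034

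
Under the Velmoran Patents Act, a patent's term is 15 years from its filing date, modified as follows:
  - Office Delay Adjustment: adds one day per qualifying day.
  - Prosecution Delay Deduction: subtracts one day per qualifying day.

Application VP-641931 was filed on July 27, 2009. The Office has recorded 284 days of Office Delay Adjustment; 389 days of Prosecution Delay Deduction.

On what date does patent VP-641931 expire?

2024-04-13

Base term: filing date + 15 years → 27 July 2024.
Office Delay Adjustment: +284 days → 7 May 2025.
Prosecution Delay Deduction: −389 days → 13 April 2024.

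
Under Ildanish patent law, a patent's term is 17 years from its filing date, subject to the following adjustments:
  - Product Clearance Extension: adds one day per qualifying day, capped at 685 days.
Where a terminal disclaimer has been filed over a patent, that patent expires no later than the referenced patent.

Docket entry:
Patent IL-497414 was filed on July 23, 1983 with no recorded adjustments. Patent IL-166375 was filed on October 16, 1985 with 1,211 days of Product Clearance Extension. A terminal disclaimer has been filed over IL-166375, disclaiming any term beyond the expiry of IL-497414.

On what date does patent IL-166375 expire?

July 23, 2000

Natural term of IL-166375:
  Base: filing + 17 years → 16 October 2002.
  Product Clearance Extension: 1211 days claimed exceeds the 685-day cap, so +685 days → 31 August 2004.
Expiry of referenced patent IL-497414:
  Base: filing + 17 years → 23 July 2000.
Terminal disclaimer: IL-166375 expires on the earlier of 31 August 2004 and 23 July 2000.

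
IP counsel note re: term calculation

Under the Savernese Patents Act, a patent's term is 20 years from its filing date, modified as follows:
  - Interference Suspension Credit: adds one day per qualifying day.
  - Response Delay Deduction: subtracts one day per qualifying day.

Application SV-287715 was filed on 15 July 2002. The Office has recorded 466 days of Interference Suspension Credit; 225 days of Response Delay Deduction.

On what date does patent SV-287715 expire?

March 13, 2023

Base term: filing date + 20 years → 15 July 2022.
Interference Suspension Credit: +466 days → 24 October 2023.
Response Delay Deduction: −225 days → 13 March 2023.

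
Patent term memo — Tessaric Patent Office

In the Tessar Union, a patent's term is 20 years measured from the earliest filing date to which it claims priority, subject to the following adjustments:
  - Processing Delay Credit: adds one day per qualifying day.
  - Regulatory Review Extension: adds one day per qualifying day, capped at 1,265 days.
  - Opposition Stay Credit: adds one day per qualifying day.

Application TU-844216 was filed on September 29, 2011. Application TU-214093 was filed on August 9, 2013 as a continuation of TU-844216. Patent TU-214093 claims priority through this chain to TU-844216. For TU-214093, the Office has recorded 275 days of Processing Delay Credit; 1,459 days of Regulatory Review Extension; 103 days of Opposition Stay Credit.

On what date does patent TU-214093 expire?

March 29, 2036

Earliest priority filing: 29 September 2011.
Base term: 29 September 2011 + 20 years → 29 September 2031.
Processing Delay Credit: +275 days → 30 June 2032.
Regulatory Review Extension: 1459 days claimed exceeds the 1265-day cap, so +1265 days → 17 December 2035.
Opposition Stay Credit: +103 days → 29 March 2036.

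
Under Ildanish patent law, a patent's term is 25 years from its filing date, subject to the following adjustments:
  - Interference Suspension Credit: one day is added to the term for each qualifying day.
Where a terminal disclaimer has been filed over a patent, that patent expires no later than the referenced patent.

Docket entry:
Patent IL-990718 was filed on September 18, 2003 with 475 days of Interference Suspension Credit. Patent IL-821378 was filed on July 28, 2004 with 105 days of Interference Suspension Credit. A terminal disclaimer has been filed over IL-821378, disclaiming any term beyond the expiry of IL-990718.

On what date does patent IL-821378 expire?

2029-11-10

Natural term of IL-821378:
  Base: filing + 25 years → 28 July 2029.
  Interference Suspension Credit: +105 days → 10 November 2029.
Expiry of referenced patent IL-990718:
  Base: filing + 25 years → 18 September 2028.
  Interference Suspension Credit: +475 days → 6 January 2030.
Terminal disclaimer: IL-821378 expires on the earlier of 10 November 2029 and 6 January 2030.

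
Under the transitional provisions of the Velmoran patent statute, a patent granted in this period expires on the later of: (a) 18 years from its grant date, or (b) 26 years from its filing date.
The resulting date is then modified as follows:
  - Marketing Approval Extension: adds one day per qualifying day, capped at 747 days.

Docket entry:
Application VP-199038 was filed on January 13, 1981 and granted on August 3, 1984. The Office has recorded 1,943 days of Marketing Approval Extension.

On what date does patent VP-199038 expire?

(a) grant + 18 years → 3 August 2002.
(b) filing + 26 years → 13 January 2007.
Later of the two: 13 January 2007.
Marketing Approval Extension: 1943 days claimed exceeds the 747-day cap, so +747 days → 29 January 2009.

2009-01-29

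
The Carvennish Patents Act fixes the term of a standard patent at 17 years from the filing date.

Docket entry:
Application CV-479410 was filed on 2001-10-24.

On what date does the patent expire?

Filing date + 17 years → 24 October 2018.

2018-10-24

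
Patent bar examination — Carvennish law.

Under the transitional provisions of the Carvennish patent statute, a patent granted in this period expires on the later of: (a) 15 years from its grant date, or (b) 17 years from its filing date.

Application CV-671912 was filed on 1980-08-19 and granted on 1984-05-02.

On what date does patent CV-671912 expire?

May 2, 1999

(a) grant + 15 years → 2 May 1999.
(b) filing + 17 years → 19 August 1997.
Later of the two: 2 May 1999.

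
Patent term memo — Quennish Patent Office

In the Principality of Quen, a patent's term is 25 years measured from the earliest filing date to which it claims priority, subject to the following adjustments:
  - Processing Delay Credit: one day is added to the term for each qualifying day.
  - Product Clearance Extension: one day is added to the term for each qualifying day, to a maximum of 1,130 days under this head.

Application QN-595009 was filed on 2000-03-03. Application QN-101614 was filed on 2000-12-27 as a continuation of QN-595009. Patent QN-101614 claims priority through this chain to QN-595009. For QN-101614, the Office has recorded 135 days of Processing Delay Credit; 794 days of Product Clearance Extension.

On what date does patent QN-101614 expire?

2027-09-18

Earliest priority filing: 3 March 2000.
Base term: 3 March 2000 + 25 years → 3 March 2025.
Processing Delay Credit: +135 days → 16 July 2025.
Product Clearance Extension: 794 days (within the 1130-day cap) → +794 days → 18 September 2027.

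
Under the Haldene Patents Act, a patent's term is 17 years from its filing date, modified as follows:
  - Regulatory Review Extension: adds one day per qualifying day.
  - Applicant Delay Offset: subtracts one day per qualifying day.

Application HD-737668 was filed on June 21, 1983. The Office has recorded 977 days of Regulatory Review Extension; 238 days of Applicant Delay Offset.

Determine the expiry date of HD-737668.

2002-06-30

Base term: filing date + 17 years → 21 June 2000.
Regulatory Review Extension: +977 days → 23 February 2003.
Applicant Delay Offset: −238 days → 30 June 2002.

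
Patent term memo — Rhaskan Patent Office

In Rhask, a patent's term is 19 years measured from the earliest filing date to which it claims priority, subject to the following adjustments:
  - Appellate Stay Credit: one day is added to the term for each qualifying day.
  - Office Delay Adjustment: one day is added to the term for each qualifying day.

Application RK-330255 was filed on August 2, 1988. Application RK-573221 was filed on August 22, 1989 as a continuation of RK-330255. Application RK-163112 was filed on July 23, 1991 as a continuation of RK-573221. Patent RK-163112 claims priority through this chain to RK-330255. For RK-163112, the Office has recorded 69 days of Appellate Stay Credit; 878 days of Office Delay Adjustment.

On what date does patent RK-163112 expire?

2010-03-06

Earliest priority filing: 2 August 1988.
Base term: 2 August 1988 + 19 years → 2 August 2007.
Appellate Stay Credit: +69 days → 10 October 2007.
Office Delay Adjustment: +878 days → 6 March 2010.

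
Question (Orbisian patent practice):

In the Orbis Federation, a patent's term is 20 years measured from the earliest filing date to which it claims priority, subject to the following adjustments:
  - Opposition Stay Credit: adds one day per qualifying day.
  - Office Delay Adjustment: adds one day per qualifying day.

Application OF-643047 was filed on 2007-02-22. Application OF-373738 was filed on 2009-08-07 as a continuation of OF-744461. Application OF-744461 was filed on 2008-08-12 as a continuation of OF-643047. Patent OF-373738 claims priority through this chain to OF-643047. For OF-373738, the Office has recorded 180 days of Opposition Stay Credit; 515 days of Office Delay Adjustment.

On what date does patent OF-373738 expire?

January 17, 2029

Earliest priority filing: 22 February 2007.
Base term: 22 February 2007 + 20 years → 22 February 2027.
Opposition Stay Credit: +180 days → 21 August 2027.
Office Delay Adjustment: +515 days → 17 January 2029.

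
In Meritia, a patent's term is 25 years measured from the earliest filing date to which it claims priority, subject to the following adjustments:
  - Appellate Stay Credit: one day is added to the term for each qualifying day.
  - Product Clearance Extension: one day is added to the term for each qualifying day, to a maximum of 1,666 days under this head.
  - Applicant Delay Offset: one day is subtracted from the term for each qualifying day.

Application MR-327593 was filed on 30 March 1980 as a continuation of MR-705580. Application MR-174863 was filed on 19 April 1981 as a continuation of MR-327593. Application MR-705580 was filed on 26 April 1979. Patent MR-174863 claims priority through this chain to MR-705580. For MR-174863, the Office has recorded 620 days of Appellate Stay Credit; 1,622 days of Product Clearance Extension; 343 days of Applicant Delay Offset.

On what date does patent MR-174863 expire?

July 8, 2009

Earliest priority filing: 26 April 1979.
Base term: 26 April 1979 + 25 years → 26 April 2004.
Appellate Stay Credit: +620 days → 6 January 2006.
Product Clearance Extension: 1622 days (within the 1666-day cap) → +1622 days → 16 June 2010.
Applicant Delay Offset: −343 days → 8 July 2009.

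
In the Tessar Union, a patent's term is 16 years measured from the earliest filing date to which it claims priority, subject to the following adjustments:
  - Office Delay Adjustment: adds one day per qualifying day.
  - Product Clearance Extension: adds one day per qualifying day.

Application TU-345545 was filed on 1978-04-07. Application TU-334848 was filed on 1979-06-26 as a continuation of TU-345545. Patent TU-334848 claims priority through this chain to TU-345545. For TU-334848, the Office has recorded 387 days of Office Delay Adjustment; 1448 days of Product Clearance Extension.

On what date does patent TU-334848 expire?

1999-04-16

Earliest priority filing: 7 April 1978.
Base term: 7 April 1978 + 16 years → 7 April 1994.
Office Delay Adjustment: +387 days → 29 April 1995.
Product Clearance Extension: +1448 days → 16 April 1999.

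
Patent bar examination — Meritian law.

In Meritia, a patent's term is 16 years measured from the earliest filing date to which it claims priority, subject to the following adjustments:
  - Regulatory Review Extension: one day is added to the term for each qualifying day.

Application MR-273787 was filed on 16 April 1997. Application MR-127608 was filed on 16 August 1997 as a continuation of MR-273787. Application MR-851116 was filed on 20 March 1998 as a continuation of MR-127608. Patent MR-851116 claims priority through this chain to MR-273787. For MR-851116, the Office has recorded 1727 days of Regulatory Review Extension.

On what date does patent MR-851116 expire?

2018-01-07

Earliest priority filing: 16 April 1997.
Base term: 16 April 1997 + 16 years → 16 April 2013.
Regulatory Review Extension: +1727 days → 7 January 2018.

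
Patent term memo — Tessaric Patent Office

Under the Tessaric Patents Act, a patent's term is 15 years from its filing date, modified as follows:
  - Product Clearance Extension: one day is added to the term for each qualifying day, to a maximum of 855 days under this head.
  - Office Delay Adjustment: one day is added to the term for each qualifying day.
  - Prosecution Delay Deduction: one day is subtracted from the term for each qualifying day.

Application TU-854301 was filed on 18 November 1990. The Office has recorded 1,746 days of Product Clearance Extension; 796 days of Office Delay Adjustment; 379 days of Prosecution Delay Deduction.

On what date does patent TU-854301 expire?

Base term: filing date + 15 years → 18 November 2005.
Product Clearance Extension: 1746 days claimed exceeds the 855-day cap, so +855 days → 22 March 2008.
Office Delay Adjustment: +796 days → 27 May 2010.
Prosecution Delay Deduction: −379 days → 13 May 2009.

2009-05-13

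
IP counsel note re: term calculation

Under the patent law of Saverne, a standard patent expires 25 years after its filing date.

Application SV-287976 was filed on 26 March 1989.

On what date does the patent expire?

March 26, 2014

Filing date + 25 years → 26 March 2014.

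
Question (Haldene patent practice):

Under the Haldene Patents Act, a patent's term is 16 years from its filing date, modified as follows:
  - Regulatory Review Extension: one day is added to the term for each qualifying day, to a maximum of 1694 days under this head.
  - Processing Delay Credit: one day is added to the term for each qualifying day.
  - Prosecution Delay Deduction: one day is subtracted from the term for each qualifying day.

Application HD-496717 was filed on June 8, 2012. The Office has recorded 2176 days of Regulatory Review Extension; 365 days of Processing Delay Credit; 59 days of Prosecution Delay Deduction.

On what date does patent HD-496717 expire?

Base term: filing date + 16 years → 8 June 2028.
Regulatory Review Extension: 2176 days claimed exceeds the 1694-day cap, so +1694 days → 27 January 2033.
Processing Delay Credit: +365 days → 27 January 2034.
Prosecution Delay Deduction: −59 days → 29 November 2033.

2033-11-29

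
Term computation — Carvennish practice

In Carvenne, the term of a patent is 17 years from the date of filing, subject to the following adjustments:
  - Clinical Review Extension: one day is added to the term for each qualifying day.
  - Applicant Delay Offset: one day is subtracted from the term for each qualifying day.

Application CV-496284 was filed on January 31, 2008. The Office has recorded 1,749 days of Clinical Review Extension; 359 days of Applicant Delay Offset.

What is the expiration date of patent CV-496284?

Base term: filing date + 17 years → 31 January 2025.
Clinical Review Extension: +1749 days → 15 November 2029.
Applicant Delay Offset: −359 days → 21 November 2028.

2028-11-21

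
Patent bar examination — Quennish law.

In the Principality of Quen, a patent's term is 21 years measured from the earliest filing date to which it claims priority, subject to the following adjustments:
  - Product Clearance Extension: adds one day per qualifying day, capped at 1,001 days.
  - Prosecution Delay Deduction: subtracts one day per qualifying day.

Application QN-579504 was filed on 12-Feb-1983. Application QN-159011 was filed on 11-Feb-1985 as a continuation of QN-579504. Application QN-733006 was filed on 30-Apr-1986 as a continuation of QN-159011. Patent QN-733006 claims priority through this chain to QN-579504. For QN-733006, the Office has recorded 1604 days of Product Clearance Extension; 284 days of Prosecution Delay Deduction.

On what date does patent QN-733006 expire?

January 29, 2006

Earliest priority filing: 12 February 1983.
Base term: 12 February 1983 + 21 years → 12 February 2004.
Product Clearance Extension: 1604 days claimed exceeds the 1001-day cap, so +1001 days → 9 November 2006.
Prosecution Delay Deduction: −284 days → 29 January 2006.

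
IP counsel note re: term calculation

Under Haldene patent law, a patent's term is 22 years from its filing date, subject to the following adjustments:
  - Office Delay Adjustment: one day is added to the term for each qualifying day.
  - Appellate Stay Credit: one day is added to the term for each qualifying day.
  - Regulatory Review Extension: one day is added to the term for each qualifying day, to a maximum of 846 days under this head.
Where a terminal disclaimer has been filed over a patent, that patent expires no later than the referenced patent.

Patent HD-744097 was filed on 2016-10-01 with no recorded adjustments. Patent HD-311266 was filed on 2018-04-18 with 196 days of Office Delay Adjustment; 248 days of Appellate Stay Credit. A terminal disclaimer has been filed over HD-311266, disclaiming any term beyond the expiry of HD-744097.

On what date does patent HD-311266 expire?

Natural term of HD-311266:
  Base: filing + 22 years → 18 April 2040.
  Office Delay Adjustment: +196 days → 31 October 2040.
  Appellate Stay Credit: +248 days → 6 July 2041.
Expiry of referenced patent HD-744097:
  Base: filing + 22 years → 1 October 2038.
Terminal disclaimer: HD-311266 expires on the earlier of 6 July 2041 and 1 October 2038.

October 1, 2038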